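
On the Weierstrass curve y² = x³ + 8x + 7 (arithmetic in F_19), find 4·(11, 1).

(1, 15)

Write Q = (11, 1).
Double-and-add on 4 = (100)₂. Start with Q = (11, 1) for the leading 1-bit.
double: tangent at (11, 1): λ = (3·11² + 8)/(2·1) ≡ 10/2. 2⁻¹ ≡ 10 (mod 19), so λ ≡ 10·10 ≡ 5.
  x = λ² - 11 - 11 = 25 - 22 ≡ 3; y = λ·(11 - 3) - 1 ≡ 1. → (3, 1)
double: tangent at (3, 1): λ = (3·3² + 8)/(2·1) ≡ 16/2. 2⁻¹ ≡ 10 (mod 19) since 2·10 = 20 ≡ 1, so λ ≡ 16·10 ≡ 8.
  x = λ² - 3 - 3 = 64 - 6 ≡ 1; y = λ·(3 - 1) - 1 ≡ 15. → (1, 15)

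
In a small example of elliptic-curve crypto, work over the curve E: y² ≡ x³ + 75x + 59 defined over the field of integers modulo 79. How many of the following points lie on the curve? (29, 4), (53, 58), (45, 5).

1

(29, 4): 4² ≡ 16, rhs ≡ 0 → off.
(53, 58): 58² ≡ 46, rhs ≡ 46 → on.
(45, 5): 5² ≡ 25, rhs ≡ 75 → off.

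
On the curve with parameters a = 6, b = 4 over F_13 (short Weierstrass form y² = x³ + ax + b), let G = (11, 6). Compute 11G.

Repeated addition: build up to 11G.
2G: tangent at (11, 6): λ = (3·11² + 6)/(2·6) ≡ 5/12. 12⁻¹ ≡ 12 (mod 13), so λ ≡ 5·12 ≡ 8.
  x = λ² - 11 - 11 = 64 - 22 ≡ 3; y = λ·(11 - 3) - 6 ≡ 6. → (3, 6)
3G: (3, 6) + (11, 6). λ = (6 - 6)/(11 - 3) ≡ 0/8 mod 13. 8⁻¹ ≡ 5 (mod 13) since 8·5 = 40 ≡ 1, so λ ≡ 0.
  x = λ² - 3 - 11 = 0 - 14 ≡ 12; y = λ·(3 - 12) - 6 ≡ 7. → (12, 7)
4G: (12, 7) + (11, 6). λ = (6 - 7)/(11 - 12) ≡ 12/12 mod 13. 12⁻¹ ≡ 12 (mod 13) since 12·12 = 144 ≡ 1, so λ ≡ 1.
  x = λ² - 12 - 11 = 1 - 23 ≡ 4; y = λ·(12 - 4) - 7 ≡ 1. → (4, 1)
5G: (4, 1) + (11, 6). λ = (6 - 1)/(11 - 4) ≡ 5/7 mod 13. 7⁻¹ ≡ 2 (mod 13), so λ ≡ 10.
  x = λ² - 4 - 11 = 100 - 15 ≡ 7; y = λ·(4 - 7) - 1 ≡ 8. → (7, 8)
6G: (7, 8) + (11, 6). λ = (6 - 8)/(11 - 7) ≡ 11/4 mod 13. 4⁻¹ ≡ 10 (mod 13), so λ ≡ 6.
  x = λ² - 7 - 11 = 36 - 18 ≡ 5; y = λ·(7 - 5) - 8 ≡ 4. → (5, 4)
7G: (5, 4) + (11, 6). λ = (6 - 4)/(11 - 5) ≡ 2/6 mod 13. 6⁻¹ ≡ 11 (mod 13) since 6·11 = 66 ≡ 1, so λ ≡ 9.
  x = λ² - 5 - 11 = 81 - 16 ≡ 0; y = λ·(5 - 0) - 4 ≡ 2. → (0, 2)
8G: (0, 2) + (11, 6). λ = (6 - 2)/(11 - 0) ≡ 4/11 mod 13. 11⁻¹ ≡ 6 (mod 13) since 11·6 = 66 ≡ 1, so λ ≡ 11.
  x = λ² - 0 - 11 = 121 - 11 ≡ 6; y = λ·(0 - 6) - 2 ≡ 10. → (6, 10)
9G: (6, 10) + (11, 6). λ = (6 - 10)/(11 - 6) ≡ 9/5 mod 13. 5⁻¹ ≡ 8 (mod 13) since 5·8 = 40 ≡ 1, so λ ≡ 7.
  x = λ² - 6 - 11 = 49 - 17 ≡ 6; y = λ·(6 - 6) - 10 ≡ 3. → (6, 3)
10G: (6, 3) + (11, 6). λ = (6 - 3)/(11 - 6) ≡ 3/5 mod 13. 5⁻¹ ≡ 8 (mod 13) since 5·8 = 40 ≡ 1, so λ ≡ 11.
  x = λ² - 6 - 11 = 121 - 17 ≡ 0; y = λ·(6 - 0) - 3 ≡ 11. → (0, 11)
11G: (0, 11) + (11, 6). λ = (6 - 11)/(11 - 0) ≡ 8/11 mod 13. 11⁻¹ ≡ 6 (mod 13), so λ ≡ 9.
  x = λ² - 0 - 11 = 81 - 11 ≡ 5; y = λ·(0 - 5) - 11 ≡ 9. → (5, 9)

(5, 9)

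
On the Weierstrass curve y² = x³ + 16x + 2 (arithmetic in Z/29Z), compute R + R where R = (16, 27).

tangent at (16, 27): λ = (3·16² + 16)/(2·27) ≡ 1/25. 25⁻¹ ≡ 7 (mod 29) since 25·7 = 175 ≡ 1, so λ ≡ 1·7 ≡ 7.
  x = λ² - 16 - 16 = 49 - 32 ≡ 17; y = λ·(16 - 17) - 27 ≡ 24. → (17, 24)

(17, 24)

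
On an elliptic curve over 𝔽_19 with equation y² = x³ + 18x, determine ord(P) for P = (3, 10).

10

2P: tangent at (3, 10): λ = (3·3² + 18)/(2·10) ≡ 7/1. 1⁻¹ ≡ 1 (mod 19) since 1·1 = 1 ≡ 1, so λ ≡ 7·1 ≡ 7.
  x = λ² - 3 - 3 = 49 - 6 ≡ 5; y = λ·(3 - 5) - 10 ≡ 14. → (5, 14)
3P: (5, 14) + (3, 10). λ = (10 - 14)/(3 - 5) ≡ 15/17 mod 19. 17⁻¹ ≡ 9 (mod 19), so λ ≡ 2.
  x = λ² - 5 - 3 = 4 - 8 ≡ 15; y = λ·(5 - 15) - 14 ≡ 4. → (15, 4)
4P: (15, 4) + (3, 10). λ = (10 - 4)/(3 - 15) ≡ 6/7 mod 19. 7⁻¹ ≡ 11 (mod 19) since 7·11 = 77 ≡ 1, so λ ≡ 9.
  x = λ² - 15 - 3 = 81 - 18 ≡ 6; y = λ·(15 - 6) - 4 ≡ 1. → (6, 1)
5P: (6, 1) + (3, 10). λ = (10 - 1)/(3 - 6) ≡ 9/16 mod 19. 16⁻¹ ≡ 6 (mod 19), so λ ≡ 16.
  x = λ² - 6 - 3 = 256 - 9 ≡ 0; y = λ·(6 - 0) - 1 ≡ 0. → (0, 0)
6P: (0, 0) + (3, 10). λ = (10 - 0)/(3 - 0) ≡ 10/3 mod 19. 3⁻¹ ≡ 13 (mod 19), so λ ≡ 16.
  x = λ² - 0 - 3 = 256 - 3 ≡ 6; y = λ·(0 - 6) - 0 ≡ 18. → (6, 18)
7P: (6, 18) + (3, 10). λ = (10 - 18)/(3 - 6) ≡ 11/16 mod 19. 16⁻¹ ≡ 6 (mod 19) since 16·6 = 96 ≡ 1, so λ ≡ 9.
  x = λ² - 6 - 3 = 81 - 9 ≡ 15; y = λ·(6 - 15) - 18 ≡ 15. → (15, 15)
8P: (15, 15) + (3, 10). λ = (10 - 15)/(3 - 15) ≡ 14/7 mod 19. 7⁻¹ ≡ 11 (mod 19) since 7·11 = 77 ≡ 1, so λ ≡ 2.
  x = λ² - 15 - 3 = 4 - 18 ≡ 5; y = λ·(15 - 5) - 15 ≡ 5. → (5, 5)
9P: (5, 5) + (3, 10). λ = (10 - 5)/(3 - 5) ≡ 5/17 mod 19. 17⁻¹ ≡ 9 (mod 19), so λ ≡ 7.
  x = λ² - 5 - 3 = 49 - 8 ≡ 3; y = λ·(5 - 3) - 5 ≡ 9. → (3, 9)
10P: (3, 9) + (3, 10): same x and y₁ ≡ -y₂, so the sum is the point at infinity.
10P = the point at infinity, so the order is 10.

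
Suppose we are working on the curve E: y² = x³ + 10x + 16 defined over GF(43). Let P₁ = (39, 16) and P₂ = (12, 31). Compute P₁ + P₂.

(30, 22)

(39, 16) + (12, 31). λ = (31 - 16)/(12 - 39) ≡ 15/16 mod 43. 16⁻¹ ≡ 35 (mod 43), so λ ≡ 9.
  x = λ² - 39 - 12 = 81 - 51 ≡ 30; y = λ·(39 - 30) - 16 ≡ 22. → (30, 22)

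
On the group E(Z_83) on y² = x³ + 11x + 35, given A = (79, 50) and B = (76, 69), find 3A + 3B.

First 3A:
Repeated addition: build up to 3A.
2A: tangent at (79, 50): λ = (3·79² + 11)/(2·50) ≡ 59/17. 17⁻¹ ≡ 44 (mod 83), so λ ≡ 59·44 ≡ 23.
  x = λ² - 79 - 79 = 529 - 158 ≡ 39; y = λ·(79 - 39) - 50 ≡ 40. → (39, 40)
3A: (39, 40) + (79, 50). λ = (50 - 40)/(79 - 39) ≡ 10/40 mod 83. 40⁻¹ ≡ 27 (mod 83), so λ ≡ 21.
  x = λ² - 39 - 79 = 441 - 118 ≡ 74; y = λ·(39 - 74) - 40 ≡ 55. → (74, 55)
3A = (74, 55).
Next 3B:
Repeated addition: build up to 3B.
2B: tangent at (76, 69): λ = (3·76² + 11)/(2·69) ≡ 75/55. 55⁻¹ ≡ 80 (mod 83) since 55·80 = 4400 ≡ 1, so λ ≡ 75·80 ≡ 24.
  x = λ² - 76 - 76 = 576 - 152 ≡ 9; y = λ·(76 - 9) - 69 ≡ 45. → (9, 45)
3B: (9, 45) + (76, 69). λ = (69 - 45)/(76 - 9) ≡ 24/67 mod 83. 67⁻¹ ≡ 57 (mod 83), so λ ≡ 40.
  x = λ² - 9 - 76 = 1600 - 85 ≡ 21; y = λ·(9 - 21) - 45 ≡ 56. → (21, 56)
3B = (21, 56).
Finally 3A + 3B:
(74, 55) + (21, 56). λ = (56 - 55)/(21 - 74) ≡ 1/30 mod 83. 30⁻¹ ≡ 36 (mod 83), so λ ≡ 36.
  x = λ² - 74 - 21 = 1296 - 95 ≡ 39; y = λ·(74 - 39) - 55 ≡ 43. → (39, 43)

(39, 43)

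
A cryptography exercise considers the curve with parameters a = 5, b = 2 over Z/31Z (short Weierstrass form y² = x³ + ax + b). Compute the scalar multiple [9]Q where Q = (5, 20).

Double-and-add on 9 = (1001)₂. Start with Q = (5, 20) for the leading 1-bit.
double: tangent at (5, 20): λ = (3·5² + 5)/(2·20) ≡ 18/9. 9⁻¹ ≡ 7 (mod 31) since 9·7 = 63 ≡ 1, so λ ≡ 18·7 ≡ 2.
  x = λ² - 5 - 5 = 4 - 10 ≡ 25; y = λ·(5 - 25) - 20 ≡ 2. → (25, 2)
double: tangent at (25, 2): λ = (3·25² + 5)/(2·2) ≡ 20/4. 4⁻¹ ≡ 8 (mod 31) since 4·8 = 32 ≡ 1, so λ ≡ 20·8 ≡ 5.
  x = λ² - 25 - 25 = 25 - 50 ≡ 6; y = λ·(25 - 6) - 2 ≡ 0. → (6, 0)
double: (6, 0) + (6, 0): same x and y₁ ≡ -y₂, so the sum is ∞.
add Q: ∞ + (5, 20) = (5, 20) (identity).

(5, 20)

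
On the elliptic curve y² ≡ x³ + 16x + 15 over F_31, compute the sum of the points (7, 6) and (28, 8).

(7, 6) + (28, 8). λ = (8 - 6)/(28 - 7) ≡ 2/21 mod 31. 21⁻¹ ≡ 3 (mod 31) since 21·3 = 63 ≡ 1, so λ ≡ 6.
  x = λ² - 7 - 28 = 36 - 35 ≡ 1; y = λ·(7 - 1) - 6 ≡ 30. → (1, 30)

(1, 30)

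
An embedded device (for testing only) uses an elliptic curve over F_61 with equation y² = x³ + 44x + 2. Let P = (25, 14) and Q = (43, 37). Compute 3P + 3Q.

(5, 46)

First 3P:
Repeated addition: build up to 3P.
2P: tangent at (25, 14): λ = (3·25² + 44)/(2·14) ≡ 28/28. 28⁻¹ ≡ 24 (mod 61) since 28·24 = 672 ≡ 1, so λ ≡ 28·24 ≡ 1.
  x = λ² - 25 - 25 = 1 - 50 ≡ 12; y = λ·(25 - 12) - 14 ≡ 60. → (12, 60)
3P: (12, 60) + (25, 14). λ = (14 - 60)/(25 - 12) ≡ 15/13 mod 61. 13⁻¹ ≡ 47 (mod 61), so λ ≡ 34.
  x = λ² - 12 - 25 = 1156 - 37 ≡ 21; y = λ·(12 - 21) - 60 ≡ 0. → (21, 0)
3P = (21, 0).
Next 3Q:
Repeated addition: build up to 3Q.
2Q: tangent at (43, 37): λ = (3·43² + 44)/(2·37) ≡ 40/13. 13⁻¹ ≡ 47 (mod 61), so λ ≡ 40·47 ≡ 50.
  x = λ² - 43 - 43 = 2500 - 86 ≡ 35; y = λ·(43 - 35) - 37 ≡ 58. → (35, 58)
3Q: (35, 58) + (43, 37). λ = (37 - 58)/(43 - 35) ≡ 40/8 mod 61. 8⁻¹ ≡ 23 (mod 61) since 8·23 = 184 ≡ 1, so λ ≡ 5.
  x = λ² - 35 - 43 = 25 - 78 ≡ 8; y = λ·(35 - 8) - 58 ≡ 16. → (8, 16)
3Q = (8, 16).
Finally 3P + 3Q:
(21, 0) + (8, 16). λ = (16 - 0)/(8 - 21) ≡ 16/48 mod 61. 48⁻¹ ≡ 14 (mod 61), so λ ≡ 41.
  x = λ² - 21 - 8 = 1681 - 29 ≡ 5; y = λ·(21 - 5) - 0 ≡ 46. → (5, 46)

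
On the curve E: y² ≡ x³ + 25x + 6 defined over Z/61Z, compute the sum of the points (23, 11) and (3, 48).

(23, 11) + (3, 48). λ = (48 - 11)/(3 - 23) ≡ 37/41 mod 61. 41⁻¹ ≡ 3 (mod 61), so λ ≡ 50.
  x = λ² - 23 - 3 = 2500 - 26 ≡ 34; y = λ·(23 - 34) - 11 ≡ 49. → (34, 49)

(34, 49)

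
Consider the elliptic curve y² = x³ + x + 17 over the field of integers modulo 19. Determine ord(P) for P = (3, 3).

4

2P: tangent at (3, 3): λ = (3·3² + 1)/(2·3) ≡ 9/6. 6⁻¹ ≡ 16 (mod 19), so λ ≡ 9·16 ≡ 11.
  x = λ² - 3 - 3 = 121 - 6 ≡ 1; y = λ·(3 - 1) - 3 ≡ 0. → (1, 0)
3P: (1, 0) + (3, 3). λ = (3 - 0)/(3 - 1) ≡ 3/2 mod 19. 2⁻¹ ≡ 10 (mod 19), so λ ≡ 11.
  x = λ² - 1 - 3 = 121 - 4 ≡ 3; y = λ·(1 - 3) - 0 ≡ 16. → (3, 16)
4P: (3, 16) + (3, 3): same x and y₁ ≡ -y₂, so the sum is ∞.
4P = ∞, so the order is 4.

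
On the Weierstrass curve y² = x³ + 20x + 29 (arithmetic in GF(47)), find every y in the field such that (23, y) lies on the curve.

none

x³ + 20x + 29 = 12656 ≡ 13 (mod 47).
13 is a non-residue mod 47; no y exists.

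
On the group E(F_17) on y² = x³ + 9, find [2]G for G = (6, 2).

(3, 11)

tangent at (6, 2): λ = (3·6² + 0)/(2·2) ≡ 6/4. 4⁻¹ ≡ 13 (mod 17) since 4·13 = 52 ≡ 1, so λ ≡ 6·13 ≡ 10.
  x = λ² - 6 - 6 = 100 - 12 ≡ 3; y = λ·(6 - 3) - 2 ≡ 11. → (3, 11)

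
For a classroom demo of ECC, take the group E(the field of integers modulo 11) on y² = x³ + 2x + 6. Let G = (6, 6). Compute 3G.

Repeated addition: build up to 3G.
2G: tangent at (6, 6): λ = (3·6² + 2)/(2·6) ≡ 0/1. 1⁻¹ ≡ 1 (mod 11), so λ ≡ 0·1 ≡ 0.
  x = λ² - 6 - 6 = 0 - 12 ≡ 10; y = λ·(6 - 10) - 6 ≡ 5. → (10, 5)
3G: (10, 5) + (6, 6). λ = (6 - 5)/(6 - 10) ≡ 1/7 mod 11. 7⁻¹ ≡ 8 (mod 11), so λ ≡ 8.
  x = λ² - 10 - 6 = 64 - 16 ≡ 4; y = λ·(10 - 4) - 5 ≡ 10. → (4, 10)

(4, 10)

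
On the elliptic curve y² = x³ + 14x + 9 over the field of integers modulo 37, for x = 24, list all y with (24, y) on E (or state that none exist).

none

x³ + 14x + 9 = 14169 ≡ 35 (mod 37).
35 is a non-residue mod 37; no y exists.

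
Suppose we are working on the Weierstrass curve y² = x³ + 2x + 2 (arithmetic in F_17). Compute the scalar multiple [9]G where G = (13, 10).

(3, 1)

Repeated addition: build up to 9G.
2G: tangent at (13, 10): λ = (3·13² + 2)/(2·10) ≡ 16/3. 3⁻¹ ≡ 6 (mod 17) since 3·6 = 18 ≡ 1, so λ ≡ 16·6 ≡ 11.
  x = λ² - 13 - 13 = 121 - 26 ≡ 10; y = λ·(13 - 10) - 10 ≡ 6. → (10, 6)
3G: (10, 6) + (13, 10). λ = (10 - 6)/(13 - 10) ≡ 4/3 mod 17. 3⁻¹ ≡ 6 (mod 17) since 3·6 = 18 ≡ 1, so λ ≡ 7.
  x = λ² - 10 - 13 = 49 - 23 ≡ 9; y = λ·(10 - 9) - 6 ≡ 1. → (9, 1)
4G: (9, 1) + (13, 10). λ = (10 - 1)/(13 - 9) ≡ 9/4 mod 17. 4⁻¹ ≡ 13 (mod 17) since 4·13 = 52 ≡ 1, so λ ≡ 15.
  x = λ² - 9 - 13 = 225 - 22 ≡ 16; y = λ·(9 - 16) - 1 ≡ 13. → (16, 13)
5G: (16, 13) + (13, 10). λ = (10 - 13)/(13 - 16) ≡ 14/14 mod 17. 14⁻¹ ≡ 11 (mod 17) since 14·11 = 154 ≡ 1, so λ ≡ 1.
  x = λ² - 16 - 13 = 1 - 29 ≡ 6; y = λ·(16 - 6) - 13 ≡ 14. → (6, 14)
6G: (6, 14) + (13, 10). λ = (10 - 14)/(13 - 6) ≡ 13/7 mod 17. 7⁻¹ ≡ 5 (mod 17) since 7·5 = 35 ≡ 1, so λ ≡ 14.
  x = λ² - 6 - 13 = 196 - 19 ≡ 7; y = λ·(6 - 7) - 14 ≡ 6. → (7, 6)
7G: (7, 6) + (13, 10). λ = (10 - 6)/(13 - 7) ≡ 4/6 mod 17. 6⁻¹ ≡ 3 (mod 17) since 6·3 = 18 ≡ 1, so λ ≡ 12.
  x = λ² - 7 - 13 = 144 - 20 ≡ 5; y = λ·(7 - 5) - 6 ≡ 1. → (5, 1)
8G: (5, 1) + (13, 10). λ = (10 - 1)/(13 - 5) ≡ 9/8 mod 17. 8⁻¹ ≡ 15 (mod 17) since 8·15 = 120 ≡ 1, so λ ≡ 16.
  x = λ² - 5 - 13 = 256 - 18 ≡ 0; y = λ·(5 - 0) - 1 ≡ 11. → (0, 11)
9G: (0, 11) + (13, 10). λ = (10 - 11)/(13 - 0) ≡ 16/13 mod 17. 13⁻¹ ≡ 4 (mod 17), so λ ≡ 13.
  x = λ² - 0 - 13 = 169 - 13 ≡ 3; y = λ·(0 - 3) - 11 ≡ 1. → (3, 1)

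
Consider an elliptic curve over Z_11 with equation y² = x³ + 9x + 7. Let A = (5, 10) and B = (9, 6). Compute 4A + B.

(9, 5)

First 4A:
Double-and-add on 4 = (100)₂. Start with A = (5, 10) for the leading 1-bit.
double: tangent at (5, 10): λ = (3·5² + 9)/(2·10) ≡ 7/9. 9⁻¹ ≡ 5 (mod 11) since 9·5 = 45 ≡ 1, so λ ≡ 7·5 ≡ 2.
  x = λ² - 5 - 5 = 4 - 10 ≡ 5; y = λ·(5 - 5) - 10 ≡ 1. → (5, 1)
double: tangent at (5, 1): λ = (3·5² + 9)/(2·1) ≡ 7/2. 2⁻¹ ≡ 6 (mod 11), so λ ≡ 7·6 ≡ 9.
  x = λ² - 5 - 5 = 81 - 10 ≡ 5; y = λ·(5 - 5) - 1 ≡ 10. → (5, 10)
4A = (5, 10).
Finally 4A + B:
(5, 10) + (9, 6). λ = (6 - 10)/(9 - 5) ≡ 7/4 mod 11. 4⁻¹ ≡ 3 (mod 11) since 4·3 = 12 ≡ 1, so λ ≡ 10.
  x = λ² - 5 - 9 = 100 - 14 ≡ 9; y = λ·(5 - 9) - 10 ≡ 5. → (9, 5)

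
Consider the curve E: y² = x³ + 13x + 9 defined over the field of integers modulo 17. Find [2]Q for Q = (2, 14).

tangent at (2, 14): λ = (3·2² + 13)/(2·14) ≡ 8/11. 11⁻¹ ≡ 14 (mod 17), so λ ≡ 8·14 ≡ 10.
  x = λ² - 2 - 2 = 100 - 4 ≡ 11; y = λ·(2 - 11) - 14 ≡ 15. → (11, 15)

(11, 15)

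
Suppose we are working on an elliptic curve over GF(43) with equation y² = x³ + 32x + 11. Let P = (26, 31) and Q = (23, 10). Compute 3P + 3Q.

First 3P:
Repeated addition: build up to 3P.
2P: tangent at (26, 31): λ = (3·26² + 32)/(2·31) ≡ 39/19. 19⁻¹ ≡ 34 (mod 43) since 19·34 = 646 ≡ 1, so λ ≡ 39·34 ≡ 36.
  x = λ² - 26 - 26 = 1296 - 52 ≡ 40; y = λ·(26 - 40) - 31 ≡ 24. → (40, 24)
3P: (40, 24) + (26, 31). λ = (31 - 24)/(26 - 40) ≡ 7/29 mod 43. 29⁻¹ ≡ 3 (mod 43), so λ ≡ 21.
  x = λ² - 40 - 26 = 441 - 66 ≡ 31; y = λ·(40 - 31) - 24 ≡ 36. → (31, 36)
3P = (31, 36).
Next 3Q:
Repeated addition: build up to 3Q.
2Q: tangent at (23, 10): λ = (3·23² + 32)/(2·10) ≡ 28/20. 20⁻¹ ≡ 28 (mod 43), so λ ≡ 28·28 ≡ 10.
  x = λ² - 23 - 23 = 100 - 46 ≡ 11; y = λ·(23 - 11) - 10 ≡ 24. → (11, 24)
3Q: (11, 24) + (23, 10). λ = (10 - 24)/(23 - 11) ≡ 29/12 mod 43. 12⁻¹ ≡ 18 (mod 43), so λ ≡ 6.
  x = λ² - 11 - 23 = 36 - 34 ≡ 2; y = λ·(11 - 2) - 24 ≡ 30. → (2, 30)
3Q = (2, 30).
Finally 3P + 3Q:
(31, 36) + (2, 30). λ = (30 - 36)/(2 - 31) ≡ 37/14 mod 43. 14⁻¹ ≡ 40 (mod 43), so λ ≡ 18.
  x = λ² - 31 - 2 = 324 - 33 ≡ 33; y = λ·(31 - 33) - 36 ≡ 14. → (33, 14)

(33, 14)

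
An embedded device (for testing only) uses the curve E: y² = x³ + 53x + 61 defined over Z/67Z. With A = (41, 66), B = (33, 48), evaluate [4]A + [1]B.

(5, 7)

First 4A:
Double-and-add on 4 = (100)₂. Start with A = (41, 66) for the leading 1-bit.
double: tangent at (41, 66): λ = (3·41² + 53)/(2·66) ≡ 4/65. 65⁻¹ ≡ 33 (mod 67) since 65·33 = 2145 ≡ 1, so λ ≡ 4·33 ≡ 65.
  x = λ² - 41 - 41 = 4225 - 82 ≡ 56; y = λ·(41 - 56) - 66 ≡ 31. → (56, 31)
double: tangent at (56, 31): λ = (3·56² + 53)/(2·31) ≡ 14/62. 62⁻¹ ≡ 40 (mod 67), so λ ≡ 14·40 ≡ 24.
  x = λ² - 56 - 56 = 576 - 112 ≡ 62; y = λ·(56 - 62) - 31 ≡ 26. → (62, 26)
4A = (62, 26).
Finally 4A + B:
(62, 26) + (33, 48). λ = (48 - 26)/(33 - 62) ≡ 22/38 mod 67. 38⁻¹ ≡ 30 (mod 67), so λ ≡ 57.
  x = λ² - 62 - 33 = 3249 - 95 ≡ 5; y = λ·(62 - 5) - 26 ≡ 7. → (5, 7)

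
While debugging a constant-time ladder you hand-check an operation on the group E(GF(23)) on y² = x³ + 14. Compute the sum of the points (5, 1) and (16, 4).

(5, 1) + (16, 4). λ = (4 - 1)/(16 - 5) ≡ 3/11 mod 23. 11⁻¹ ≡ 21 (mod 23), so λ ≡ 17.
  x = λ² - 5 - 16 = 289 - 21 ≡ 15; y = λ·(5 - 15) - 1 ≡ 13. → (15, 13)

(15, 13)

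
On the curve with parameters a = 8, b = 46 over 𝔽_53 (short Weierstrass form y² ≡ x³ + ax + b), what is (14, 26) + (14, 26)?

tangent at (14, 26): λ = (3·14² + 8)/(2·26) ≡ 13/52. 52⁻¹ ≡ 52 (mod 53), so λ ≡ 13·52 ≡ 40.
  x = λ² - 14 - 14 = 1600 - 28 ≡ 35; y = λ·(14 - 35) - 26 ≡ 35. → (35, 35)

(35, 35)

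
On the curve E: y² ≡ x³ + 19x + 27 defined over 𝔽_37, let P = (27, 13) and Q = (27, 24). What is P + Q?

The two points share x = 27 and their y-coordinates satisfy 13 + 24 ≡ 0 (mod 37), so they are inverses. Their sum is the point at infinity.

O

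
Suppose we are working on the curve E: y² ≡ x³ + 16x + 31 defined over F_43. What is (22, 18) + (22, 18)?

(5, 35)

tangent at (22, 18): λ = (3·22² + 16)/(2·18) ≡ 6/36. 36⁻¹ ≡ 6 (mod 43) since 36·6 = 216 ≡ 1, so λ ≡ 6·6 ≡ 36.
  x = λ² - 22 - 22 = 1296 - 44 ≡ 5; y = λ·(22 - 5) - 18 ≡ 35. → (5, 35)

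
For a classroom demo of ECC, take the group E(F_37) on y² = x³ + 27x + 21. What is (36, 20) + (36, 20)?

tangent at (36, 20): λ = (3·36² + 27)/(2·20) ≡ 30/3. 3⁻¹ ≡ 25 (mod 37), so λ ≡ 30·25 ≡ 10.
  x = λ² - 36 - 36 = 100 - 72 ≡ 28; y = λ·(36 - 28) - 20 ≡ 23. → (28, 23)

(28, 23)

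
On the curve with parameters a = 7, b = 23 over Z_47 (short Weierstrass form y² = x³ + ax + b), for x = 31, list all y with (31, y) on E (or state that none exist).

none

x³ + 7x + 23 = 30031 ≡ 45 (mod 47).
45 is a non-residue mod 47; no y exists.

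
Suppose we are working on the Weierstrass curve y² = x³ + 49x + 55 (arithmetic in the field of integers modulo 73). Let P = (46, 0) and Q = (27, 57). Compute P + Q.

(9, 35)

(46, 0) + (27, 57). λ = (57 - 0)/(27 - 46) ≡ 57/54 mod 73. 54⁻¹ ≡ 23 (mod 73), so λ ≡ 70.
  x = λ² - 46 - 27 = 4900 - 73 ≡ 9; y = λ·(46 - 9) - 0 ≡ 35. → (9, 35)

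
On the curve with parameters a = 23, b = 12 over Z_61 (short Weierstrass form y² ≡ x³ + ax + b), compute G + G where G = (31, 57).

(18, 55)

tangent at (31, 57): λ = (3·31² + 23)/(2·57) ≡ 39/53. 53⁻¹ ≡ 38 (mod 61), so λ ≡ 39·38 ≡ 18.
  x = λ² - 31 - 31 = 324 - 62 ≡ 18; y = λ·(31 - 18) - 57 ≡ 55. → (18, 55)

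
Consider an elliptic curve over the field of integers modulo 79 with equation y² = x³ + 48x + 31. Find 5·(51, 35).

(49, 30)

Write G = (51, 35).
Double-and-add on 5 = (101)₂. Start with G = (51, 35) for the leading 1-bit.
double: tangent at (51, 35): λ = (3·51² + 48)/(2·35) ≡ 30/70. 70⁻¹ ≡ 35 (mod 79), so λ ≡ 30·35 ≡ 23.
  x = λ² - 51 - 51 = 529 - 102 ≡ 32; y = λ·(51 - 32) - 35 ≡ 7. → (32, 7)
double: tangent at (32, 7): λ = (3·32² + 48)/(2·7) ≡ 39/14. 14⁻¹ ≡ 17 (mod 79), so λ ≡ 39·17 ≡ 31.
  x = λ² - 32 - 32 = 961 - 64 ≡ 28; y = λ·(32 - 28) - 7 ≡ 38. → (28, 38)
add G: (28, 38) + (51, 35). λ = (35 - 38)/(51 - 28) ≡ 76/23 mod 79. 23⁻¹ ≡ 55 (mod 79) since 23·55 = 1265 ≡ 1, so λ ≡ 72.
  x = λ² - 28 - 51 = 5184 - 79 ≡ 49; y = λ·(28 - 49) - 38 ≡ 30. → (49, 30)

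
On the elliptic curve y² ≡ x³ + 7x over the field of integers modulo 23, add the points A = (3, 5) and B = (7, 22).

(3, 5) + (7, 22). λ = (22 - 5)/(7 - 3) ≡ 17/4 mod 23. 4⁻¹ ≡ 6 (mod 23), so λ ≡ 10.
  x = λ² - 3 - 7 = 100 - 10 ≡ 21; y = λ·(3 - 21) - 5 ≡ 22. → (21, 22)

(21, 22)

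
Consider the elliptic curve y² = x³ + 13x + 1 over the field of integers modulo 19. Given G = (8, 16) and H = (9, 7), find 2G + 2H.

(16, 12)

First 2G:
Repeated addition: build up to 2G.
2G: tangent at (8, 16): λ = (3·8² + 13)/(2·16) ≡ 15/13. 13⁻¹ ≡ 3 (mod 19) since 13·3 = 39 ≡ 1, so λ ≡ 15·3 ≡ 7.
  x = λ² - 8 - 8 = 49 - 16 ≡ 14; y = λ·(8 - 14) - 16 ≡ 18. → (14, 18)
2G = (14, 18).
Next 2H:
Repeated addition: build up to 2H.
2H: tangent at (9, 7): λ = (3·9² + 13)/(2·7) ≡ 9/14. 14⁻¹ ≡ 15 (mod 19) since 14·15 = 210 ≡ 1, so λ ≡ 9·15 ≡ 2.
  x = λ² - 9 - 9 = 4 - 18 ≡ 5; y = λ·(9 - 5) - 7 ≡ 1. → (5, 1)
2H = (5, 1).
Finally 2G + 2H:
(14, 18) + (5, 1). λ = (1 - 18)/(5 - 14) ≡ 2/10 mod 19. 10⁻¹ ≡ 2 (mod 19) since 10·2 = 20 ≡ 1, so λ ≡ 4.
  x = λ² - 14 - 5 = 16 - 19 ≡ 16; y = λ·(14 - 16) - 18 ≡ 12. → (16, 12)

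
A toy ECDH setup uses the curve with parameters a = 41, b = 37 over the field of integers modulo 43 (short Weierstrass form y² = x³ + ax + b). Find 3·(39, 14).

O

Write Q = (39, 14).
Repeated addition: build up to 3Q.
2Q: tangent at (39, 14): λ = (3·39² + 41)/(2·14) ≡ 3/28. 28⁻¹ ≡ 20 (mod 43) since 28·20 = 560 ≡ 1, so λ ≡ 3·20 ≡ 17.
  x = λ² - 39 - 39 = 289 - 78 ≡ 39; y = λ·(39 - 39) - 14 ≡ 29. → (39, 29)
3Q: (39, 29) + (39, 14): same x and y₁ ≡ -y₂, so the sum is 𝒪.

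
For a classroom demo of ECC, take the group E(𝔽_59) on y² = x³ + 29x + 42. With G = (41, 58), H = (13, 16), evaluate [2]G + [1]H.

(13, 43)

First 2G:
Repeated addition: build up to 2G.
2G: tangent at (41, 58): λ = (3·41² + 29)/(2·58) ≡ 57/57. 57⁻¹ ≡ 29 (mod 59) since 57·29 = 1653 ≡ 1, so λ ≡ 57·29 ≡ 1.
  x = λ² - 41 - 41 = 1 - 82 ≡ 37; y = λ·(41 - 37) - 58 ≡ 5. → (37, 5)
2G = (37, 5).
Finally 2G + H:
(37, 5) + (13, 16). λ = (16 - 5)/(13 - 37) ≡ 11/35 mod 59. 35⁻¹ ≡ 27 (mod 59) since 35·27 = 945 ≡ 1, so λ ≡ 2.
  x = λ² - 37 - 13 = 4 - 50 ≡ 13; y = λ·(37 - 13) - 5 ≡ 43. → (13, 43)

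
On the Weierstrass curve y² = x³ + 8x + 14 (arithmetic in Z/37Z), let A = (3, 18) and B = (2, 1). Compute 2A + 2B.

First 2A:
Repeated addition: build up to 2A.
2A: tangent at (3, 18): λ = (3·3² + 8)/(2·18) ≡ 35/36. 36⁻¹ ≡ 36 (mod 37), so λ ≡ 35·36 ≡ 2.
  x = λ² - 3 - 3 = 4 - 6 ≡ 35; y = λ·(3 - 35) - 18 ≡ 29. → (35, 29)
2A = (35, 29).
Next 2B:
Repeated addition: build up to 2B.
2B: tangent at (2, 1): λ = (3·2² + 8)/(2·1) ≡ 20/2. 2⁻¹ ≡ 19 (mod 37), so λ ≡ 20·19 ≡ 10.
  x = λ² - 2 - 2 = 100 - 4 ≡ 22; y = λ·(2 - 22) - 1 ≡ 21. → (22, 21)
2B = (22, 21).
Finally 2A + 2B:
(35, 29) + (22, 21). λ = (21 - 29)/(22 - 35) ≡ 29/24 mod 37. 24⁻¹ ≡ 17 (mod 37) since 24·17 = 408 ≡ 1, so λ ≡ 12.
  x = λ² - 35 - 22 = 144 - 57 ≡ 13; y = λ·(35 - 13) - 29 ≡ 13. → (13, 13)

(13, 13)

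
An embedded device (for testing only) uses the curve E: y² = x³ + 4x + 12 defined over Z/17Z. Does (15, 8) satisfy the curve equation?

y² = 8² ≡ 13; x³ + 4x + 12 = 3447 ≡ 13 (mod 17). 13 = 13.

yes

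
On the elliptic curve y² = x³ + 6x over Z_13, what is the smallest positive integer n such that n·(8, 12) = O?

10

2P: tangent at (8, 12): λ = (3·8² + 6)/(2·12) ≡ 3/11. 11⁻¹ ≡ 6 (mod 13) since 11·6 = 66 ≡ 1, so λ ≡ 3·6 ≡ 5.
  x = λ² - 8 - 8 = 25 - 16 ≡ 9; y = λ·(8 - 9) - 12 ≡ 9. → (9, 9)
3P: (9, 9) + (8, 12). λ = (12 - 9)/(8 - 9) ≡ 3/12 mod 13. 12⁻¹ ≡ 12 (mod 13), so λ ≡ 10.
  x = λ² - 9 - 8 = 100 - 17 ≡ 5; y = λ·(9 - 5) - 9 ≡ 5. → (5, 5)
4P: (5, 5) + (8, 12). λ = (12 - 5)/(8 - 5) ≡ 7/3 mod 13. 3⁻¹ ≡ 9 (mod 13), so λ ≡ 11.
  x = λ² - 5 - 8 = 121 - 13 ≡ 4; y = λ·(5 - 4) - 5 ≡ 6. → (4, 6)
5P: (4, 6) + (8, 12). λ = (12 - 6)/(8 - 4) ≡ 6/4 mod 13. 4⁻¹ ≡ 10 (mod 13), so λ ≡ 8.
  x = λ² - 4 - 8 = 64 - 12 ≡ 0; y = λ·(4 - 0) - 6 ≡ 0. → (0, 0)
6P: (0, 0) + (8, 12). λ = (12 - 0)/(8 - 0) ≡ 12/8 mod 13. 8⁻¹ ≡ 5 (mod 13), so λ ≡ 8.
  x = λ² - 0 - 8 = 64 - 8 ≡ 4; y = λ·(0 - 4) - 0 ≡ 7. → (4, 7)
7P: (4, 7) + (8, 12). λ = (12 - 7)/(8 - 4) ≡ 5/4 mod 13. 4⁻¹ ≡ 10 (mod 13) since 4·10 = 40 ≡ 1, so λ ≡ 11.
  x = λ² - 4 - 8 = 121 - 12 ≡ 5; y = λ·(4 - 5) - 7 ≡ 8. → (5, 8)
8P: (5, 8) + (8, 12). λ = (12 - 8)/(8 - 5) ≡ 4/3 mod 13. 3⁻¹ ≡ 9 (mod 13) since 3·9 = 27 ≡ 1, so λ ≡ 10.
  x = λ² - 5 - 8 = 100 - 13 ≡ 9; y = λ·(5 - 9) - 8 ≡ 4. → (9, 4)
9P: (9, 4) + (8, 12). λ = (12 - 4)/(8 - 9) ≡ 8/12 mod 13. 12⁻¹ ≡ 12 (mod 13), so λ ≡ 5.
  x = λ² - 9 - 8 = 25 - 17 ≡ 8; y = λ·(9 - 8) - 4 ≡ 1. → (8, 1)
10P: (8, 1) + (8, 12): same x and y₁ ≡ -y₂, so the sum is O.
10P = O, so the order is 10.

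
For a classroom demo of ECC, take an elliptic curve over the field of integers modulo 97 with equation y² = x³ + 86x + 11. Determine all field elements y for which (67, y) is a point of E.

4, 93

x³ + 86x + 11 = 306536 ≡ 16 (mod 97).
Square roots of 16 mod 97: 4 and 93 (since 4² = 16 ≡ 16).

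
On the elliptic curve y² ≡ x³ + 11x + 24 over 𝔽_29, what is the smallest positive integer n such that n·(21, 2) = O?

2P: tangent at (21, 2): λ = (3·21² + 11)/(2·2) ≡ 0/4. 4⁻¹ ≡ 22 (mod 29), so λ ≡ 0·22 ≡ 0.
  x = λ² - 21 - 21 = 0 - 42 ≡ 16; y = λ·(21 - 16) - 2 ≡ 27. → (16, 27)
3P: (16, 27) + (21, 2). λ = (2 - 27)/(21 - 16) ≡ 4/5 mod 29. 5⁻¹ ≡ 6 (mod 29), so λ ≡ 24.
  x = λ² - 16 - 21 = 576 - 37 ≡ 17; y = λ·(16 - 17) - 27 ≡ 7. → (17, 7)
4P: (17, 7) + (21, 2). λ = (2 - 7)/(21 - 17) ≡ 24/4 mod 29. 4⁻¹ ≡ 22 (mod 29), so λ ≡ 6.
  x = λ² - 17 - 21 = 36 - 38 ≡ 27; y = λ·(17 - 27) - 7 ≡ 20. → (27, 20)
5P: (27, 20) + (21, 2). λ = (2 - 20)/(21 - 27) ≡ 11/23 mod 29. 23⁻¹ ≡ 24 (mod 29), so λ ≡ 3.
  x = λ² - 27 - 21 = 9 - 48 ≡ 19; y = λ·(27 - 19) - 20 ≡ 4. → (19, 4)
6P: (19, 4) + (21, 2). λ = (2 - 4)/(21 - 19) ≡ 27/2 mod 29. 2⁻¹ ≡ 15 (mod 29), so λ ≡ 28.
  x = λ² - 19 - 21 = 784 - 40 ≡ 19; y = λ·(19 - 19) - 4 ≡ 25. → (19, 25)
7P: (19, 25) + (21, 2). λ = (2 - 25)/(21 - 19) ≡ 6/2 mod 29. 2⁻¹ ≡ 15 (mod 29) since 2·15 = 30 ≡ 1, so λ ≡ 3.
  x = λ² - 19 - 21 = 9 - 40 ≡ 27; y = λ·(19 - 27) - 25 ≡ 9. → (27, 9)
8P: (27, 9) + (21, 2). λ = (2 - 9)/(21 - 27) ≡ 22/23 mod 29. 23⁻¹ ≡ 24 (mod 29) since 23·24 = 552 ≡ 1, so λ ≡ 6.
  x = λ² - 27 - 21 = 36 - 48 ≡ 17; y = λ·(27 - 17) - 9 ≡ 22. → (17, 22)
9P: (17, 22) + (21, 2). λ = (2 - 22)/(21 - 17) ≡ 9/4 mod 29. 4⁻¹ ≡ 22 (mod 29), so λ ≡ 24.
  x = λ² - 17 - 21 = 576 - 38 ≡ 16; y = λ·(17 - 16) - 22 ≡ 2. → (16, 2)
10P: (16, 2) + (21, 2). λ = (2 - 2)/(21 - 16) ≡ 0/5 mod 29. 5⁻¹ ≡ 6 (mod 29) since 5·6 = 30 ≡ 1, so λ ≡ 0.
  x = λ² - 16 - 21 = 0 - 37 ≡ 21; y = λ·(16 - 21) - 2 ≡ 27. → (21, 27)
11P: (21, 27) + (21, 2): same x and y₁ ≡ -y₂, so the sum is O.
11P = O, so the order is 11.

11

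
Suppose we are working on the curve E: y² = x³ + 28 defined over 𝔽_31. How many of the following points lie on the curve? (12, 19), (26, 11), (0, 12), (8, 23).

1

(12, 19): 19² ≡ 20, rhs ≡ 20 → on.
(26, 11): 11² ≡ 28, rhs ≡ 27 → off.
(0, 12): 12² ≡ 20, rhs ≡ 28 → off.
(8, 23): 23² ≡ 2, rhs ≡ 13 → off.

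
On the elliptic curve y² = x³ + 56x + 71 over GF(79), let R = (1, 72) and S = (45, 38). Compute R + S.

(1, 72) + (45, 38). λ = (38 - 72)/(45 - 1) ≡ 45/44 mod 79. 44⁻¹ ≡ 9 (mod 79) since 44·9 = 396 ≡ 1, so λ ≡ 10.
  x = λ² - 1 - 45 = 100 - 46 ≡ 54; y = λ·(1 - 54) - 72 ≡ 30. → (54, 30)

(54, 30)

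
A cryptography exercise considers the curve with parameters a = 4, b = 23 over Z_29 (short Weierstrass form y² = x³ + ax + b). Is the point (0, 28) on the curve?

y² = 28² ≡ 1; x³ + 4x + 23 = 23 ≡ 23 (mod 29). 1 ≠ 23.

no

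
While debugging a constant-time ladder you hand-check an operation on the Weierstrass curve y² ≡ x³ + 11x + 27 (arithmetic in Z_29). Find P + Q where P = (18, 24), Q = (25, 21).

(14, 24)

(18, 24) + (25, 21). λ = (21 - 24)/(25 - 18) ≡ 26/7 mod 29. 7⁻¹ ≡ 25 (mod 29), so λ ≡ 12.
  x = λ² - 18 - 25 = 144 - 43 ≡ 14; y = λ·(18 - 14) - 24 ≡ 24. → (14, 24)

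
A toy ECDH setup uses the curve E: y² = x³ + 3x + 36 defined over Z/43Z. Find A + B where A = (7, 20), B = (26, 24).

(16, 3)

(7, 20) + (26, 24). λ = (24 - 20)/(26 - 7) ≡ 4/19 mod 43. 19⁻¹ ≡ 34 (mod 43), so λ ≡ 7.
  x = λ² - 7 - 26 = 49 - 33 ≡ 16; y = λ·(7 - 16) - 20 ≡ 3. → (16, 3)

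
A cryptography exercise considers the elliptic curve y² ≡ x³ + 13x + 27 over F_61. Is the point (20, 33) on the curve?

y² = 33² ≡ 52; x³ + 13x + 27 = 8287 ≡ 52 (mod 61). 52 = 52.

yes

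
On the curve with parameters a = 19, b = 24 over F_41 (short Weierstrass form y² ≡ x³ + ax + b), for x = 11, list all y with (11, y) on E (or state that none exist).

none

x³ + 19x + 24 = 1564 ≡ 6 (mod 41).
6 is a non-residue mod 41; no y exists.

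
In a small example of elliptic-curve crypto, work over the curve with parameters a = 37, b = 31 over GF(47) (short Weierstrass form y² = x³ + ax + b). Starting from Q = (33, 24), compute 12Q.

Double-and-add on 12 = (1100)₂. Start with Q = (33, 24) for the leading 1-bit.
double: tangent at (33, 24): λ = (3·33² + 37)/(2·24) ≡ 14/1. 1⁻¹ ≡ 1 (mod 47) since 1·1 = 1 ≡ 1, so λ ≡ 14·1 ≡ 14.
  x = λ² - 33 - 33 = 196 - 66 ≡ 36; y = λ·(33 - 36) - 24 ≡ 28. → (36, 28)
add Q: (36, 28) + (33, 24). λ = (24 - 28)/(33 - 36) ≡ 43/44 mod 47. 44⁻¹ ≡ 31 (mod 47), so λ ≡ 17.
  x = λ² - 36 - 33 = 289 - 69 ≡ 32; y = λ·(36 - 32) - 28 ≡ 40. → (32, 40)
double: tangent at (32, 40): λ = (3·32² + 37)/(2·40) ≡ 7/33. 33⁻¹ ≡ 10 (mod 47), so λ ≡ 7·10 ≡ 23.
  x = λ² - 32 - 32 = 529 - 64 ≡ 42; y = λ·(32 - 42) - 40 ≡ 12. → (42, 12)
double: tangent at (42, 12): λ = (3·42² + 37)/(2·12) ≡ 18/24. 24⁻¹ ≡ 2 (mod 47) since 24·2 = 48 ≡ 1, so λ ≡ 18·2 ≡ 36.
  x = λ² - 42 - 42 = 1296 - 84 ≡ 37; y = λ·(42 - 37) - 12 ≡ 27. → (37, 27)

(37, 27)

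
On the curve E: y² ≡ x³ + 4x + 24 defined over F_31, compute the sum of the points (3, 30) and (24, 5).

(18, 10)

(3, 30) + (24, 5). λ = (5 - 30)/(24 - 3) ≡ 6/21 mod 31. 21⁻¹ ≡ 3 (mod 31) since 21·3 = 63 ≡ 1, so λ ≡ 18.
  x = λ² - 3 - 24 = 324 - 27 ≡ 18; y = λ·(3 - 18) - 30 ≡ 10. → (18, 10)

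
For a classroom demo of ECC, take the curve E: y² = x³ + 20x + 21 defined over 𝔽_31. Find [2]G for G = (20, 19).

tangent at (20, 19): λ = (3·20² + 20)/(2·19) ≡ 11/7. 7⁻¹ ≡ 9 (mod 31), so λ ≡ 11·9 ≡ 6.
  x = λ² - 20 - 20 = 36 - 40 ≡ 27; y = λ·(20 - 27) - 19 ≡ 1. → (27, 1)

(27, 1)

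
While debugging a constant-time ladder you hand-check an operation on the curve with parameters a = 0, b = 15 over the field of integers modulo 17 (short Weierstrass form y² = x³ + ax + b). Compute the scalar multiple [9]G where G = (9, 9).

O

Double-and-add on 9 = (1001)₂. Start with G = (9, 9) for the leading 1-bit.
double: tangent at (9, 9): λ = (3·9² + 0)/(2·9) ≡ 5/1. 1⁻¹ ≡ 1 (mod 17), so λ ≡ 5·1 ≡ 5.
  x = λ² - 9 - 9 = 25 - 18 ≡ 7; y = λ·(9 - 7) - 9 ≡ 1. → (7, 1)
double: tangent at (7, 1): λ = (3·7² + 0)/(2·1) ≡ 11/2. 2⁻¹ ≡ 9 (mod 17), so λ ≡ 11·9 ≡ 14.
  x = λ² - 7 - 7 = 196 - 14 ≡ 12; y = λ·(7 - 12) - 1 ≡ 14. → (12, 14)
double: tangent at (12, 14): λ = (3·12² + 0)/(2·14) ≡ 7/11. 11⁻¹ ≡ 14 (mod 17), so λ ≡ 7·14 ≡ 13.
  x = λ² - 12 - 12 = 169 - 24 ≡ 9; y = λ·(12 - 9) - 14 ≡ 8. → (9, 8)
add G: (9, 8) + (9, 9): same x and y₁ ≡ -y₂, so the sum is the point at infinity.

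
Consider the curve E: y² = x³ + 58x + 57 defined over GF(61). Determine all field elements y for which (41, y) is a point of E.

13, 48

x³ + 58x + 57 = 71356 ≡ 47 (mod 61).
Square roots of 47 mod 61: 13 and 48 (since 13² = 169 ≡ 47).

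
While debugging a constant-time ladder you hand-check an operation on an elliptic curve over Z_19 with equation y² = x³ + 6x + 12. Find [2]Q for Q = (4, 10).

(1, 0)

tangent at (4, 10): λ = (3·4² + 6)/(2·10) ≡ 16/1. 1⁻¹ ≡ 1 (mod 19), so λ ≡ 16·1 ≡ 16.
  x = λ² - 4 - 4 = 256 - 8 ≡ 1; y = λ·(4 - 1) - 10 ≡ 0. → (1, 0)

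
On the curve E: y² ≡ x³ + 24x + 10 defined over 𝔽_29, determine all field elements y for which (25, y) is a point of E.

x³ + 24x + 10 = 16235 ≡ 24 (mod 29).
Square roots of 24 mod 29: 13 and 16 (since 13² = 169 ≡ 24).

13, 16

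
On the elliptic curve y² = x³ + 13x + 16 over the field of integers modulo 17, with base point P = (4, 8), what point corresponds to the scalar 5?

O

Double-and-add on 5 = (101)₂. Start with P = (4, 8) for the leading 1-bit.
double: tangent at (4, 8): λ = (3·4² + 13)/(2·8) ≡ 10/16. 16⁻¹ ≡ 16 (mod 17), so λ ≡ 10·16 ≡ 7.
  x = λ² - 4 - 4 = 49 - 8 ≡ 7; y = λ·(4 - 7) - 8 ≡ 5. → (7, 5)
double: tangent at (7, 5): λ = (3·7² + 13)/(2·5) ≡ 7/10. 10⁻¹ ≡ 12 (mod 17), so λ ≡ 7·12 ≡ 16.
  x = λ² - 7 - 7 = 256 - 14 ≡ 4; y = λ·(7 - 4) - 5 ≡ 9. → (4, 9)
add P: (4, 9) + (4, 8): same x and y₁ ≡ -y₂, so the sum is ∞.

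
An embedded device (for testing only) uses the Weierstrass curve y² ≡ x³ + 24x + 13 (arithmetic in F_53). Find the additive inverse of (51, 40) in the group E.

-(51, 40) = (51, -40 mod 53) = (51, 13).

(51, 13)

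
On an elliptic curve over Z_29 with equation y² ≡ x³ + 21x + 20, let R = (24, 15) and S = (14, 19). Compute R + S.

(19, 12)

(24, 15) + (14, 19). λ = (19 - 15)/(14 - 24) ≡ 4/19 mod 29. 19⁻¹ ≡ 26 (mod 29), so λ ≡ 17.
  x = λ² - 24 - 14 = 289 - 38 ≡ 19; y = λ·(24 - 19) - 15 ≡ 12. → (19, 12)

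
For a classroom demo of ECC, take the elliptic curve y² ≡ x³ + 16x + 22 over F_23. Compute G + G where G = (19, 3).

tangent at (19, 3): λ = (3·19² + 16)/(2·3) ≡ 18/6. 6⁻¹ ≡ 4 (mod 23) since 6·4 = 24 ≡ 1, so λ ≡ 18·4 ≡ 3.
  x = λ² - 19 - 19 = 9 - 38 ≡ 17; y = λ·(19 - 17) - 3 ≡ 3. → (17, 3)

(17, 3)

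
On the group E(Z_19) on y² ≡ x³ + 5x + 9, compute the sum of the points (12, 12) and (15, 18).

(12, 12) + (15, 18). λ = (18 - 12)/(15 - 12) ≡ 6/3 mod 19. 3⁻¹ ≡ 13 (mod 19) since 3·13 = 39 ≡ 1, so λ ≡ 2.
  x = λ² - 12 - 15 = 4 - 27 ≡ 15; y = λ·(12 - 15) - 12 ≡ 1. → (15, 1)

(15, 1)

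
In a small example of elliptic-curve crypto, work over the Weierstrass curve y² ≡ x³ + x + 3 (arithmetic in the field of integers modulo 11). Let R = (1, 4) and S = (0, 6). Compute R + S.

(1, 4) + (0, 6). λ = (6 - 4)/(0 - 1) ≡ 2/10 mod 11. 10⁻¹ ≡ 10 (mod 11), so λ ≡ 9.
  x = λ² - 1 - 0 = 81 - 1 ≡ 3; y = λ·(1 - 3) - 4 ≡ 0. → (3, 0)

(3, 0)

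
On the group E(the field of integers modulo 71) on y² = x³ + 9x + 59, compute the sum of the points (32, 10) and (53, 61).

(60, 64)

(32, 10) + (53, 61). λ = (61 - 10)/(53 - 32) ≡ 51/21 mod 71. 21⁻¹ ≡ 44 (mod 71), so λ ≡ 43.
  x = λ² - 32 - 53 = 1849 - 85 ≡ 60; y = λ·(32 - 60) - 10 ≡ 64. → (60, 64)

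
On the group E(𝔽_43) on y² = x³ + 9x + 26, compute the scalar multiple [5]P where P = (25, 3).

(37, 10)

Repeated addition: build up to 5P.
2P: tangent at (25, 3): λ = (3·25² + 9)/(2·3) ≡ 35/6. 6⁻¹ ≡ 36 (mod 43), so λ ≡ 35·36 ≡ 13.
  x = λ² - 25 - 25 = 169 - 50 ≡ 33; y = λ·(25 - 33) - 3 ≡ 22. → (33, 22)
3P: (33, 22) + (25, 3). λ = (3 - 22)/(25 - 33) ≡ 24/35 mod 43. 35⁻¹ ≡ 16 (mod 43) since 35·16 = 560 ≡ 1, so λ ≡ 40.
  x = λ² - 33 - 25 = 1600 - 58 ≡ 37; y = λ·(33 - 37) - 22 ≡ 33. → (37, 33)
4P: (37, 33) + (25, 3). λ = (3 - 33)/(25 - 37) ≡ 13/31 mod 43. 31⁻¹ ≡ 25 (mod 43) since 31·25 = 775 ≡ 1, so λ ≡ 24.
  x = λ² - 37 - 25 = 576 - 62 ≡ 41; y = λ·(37 - 41) - 33 ≡ 0. → (41, 0)
5P: (41, 0) + (25, 3). λ = (3 - 0)/(25 - 41) ≡ 3/27 mod 43. 27⁻¹ ≡ 8 (mod 43), so λ ≡ 24.
  x = λ² - 41 - 25 = 576 - 66 ≡ 37; y = λ·(41 - 37) - 0 ≡ 10. → (37, 10)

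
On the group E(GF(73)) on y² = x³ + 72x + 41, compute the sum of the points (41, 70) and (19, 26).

(41, 70) + (19, 26). λ = (26 - 70)/(19 - 41) ≡ 29/51 mod 73. 51⁻¹ ≡ 63 (mod 73) since 51·63 = 3213 ≡ 1, so λ ≡ 2.
  x = λ² - 41 - 19 = 4 - 60 ≡ 17; y = λ·(41 - 17) - 70 ≡ 51. → (17, 51)

(17, 51)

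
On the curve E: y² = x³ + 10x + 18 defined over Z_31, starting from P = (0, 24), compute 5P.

Double-and-add on 5 = (101)₂. Start with P = (0, 24) for the leading 1-bit.
double: tangent at (0, 24): λ = (3·0² + 10)/(2·24) ≡ 10/17. 17⁻¹ ≡ 11 (mod 31), so λ ≡ 10·11 ≡ 17.
  x = λ² - 0 - 0 = 289 - 0 ≡ 10; y = λ·(0 - 10) - 24 ≡ 23. → (10, 23)
double: tangent at (10, 23): λ = (3·10² + 10)/(2·23) ≡ 0/15. 15⁻¹ ≡ 29 (mod 31), so λ ≡ 0·29 ≡ 0.
  x = λ² - 10 - 10 = 0 - 20 ≡ 11; y = λ·(10 - 11) - 23 ≡ 8. → (11, 8)
add P: (11, 8) + (0, 24). λ = (24 - 8)/(0 - 11) ≡ 16/20 mod 31. 20⁻¹ ≡ 14 (mod 31) since 20·14 = 280 ≡ 1, so λ ≡ 7.
  x = λ² - 11 - 0 = 49 - 11 ≡ 7; y = λ·(11 - 7) - 8 ≡ 20. → (7, 20)

(7, 20)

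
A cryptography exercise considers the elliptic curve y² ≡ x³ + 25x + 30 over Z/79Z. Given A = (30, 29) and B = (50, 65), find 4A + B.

First 4A:
Double-and-add on 4 = (100)₂. Start with A = (30, 29) for the leading 1-bit.
double: tangent at (30, 29): λ = (3·30² + 25)/(2·29) ≡ 39/58. 58⁻¹ ≡ 15 (mod 79), so λ ≡ 39·15 ≡ 32.
  x = λ² - 30 - 30 = 1024 - 60 ≡ 16; y = λ·(30 - 16) - 29 ≡ 24. → (16, 24)
double: tangent at (16, 24): λ = (3·16² + 25)/(2·24) ≡ 3/48. 48⁻¹ ≡ 28 (mod 79) since 48·28 = 1344 ≡ 1, so λ ≡ 3·28 ≡ 5.
  x = λ² - 16 - 16 = 25 - 32 ≡ 72; y = λ·(16 - 72) - 24 ≡ 12. → (72, 12)
4A = (72, 12).
Finally 4A + B:
(72, 12) + (50, 65). λ = (65 - 12)/(50 - 72) ≡ 53/57 mod 79. 57⁻¹ ≡ 61 (mod 79), so λ ≡ 73.
  x = λ² - 72 - 50 = 5329 - 122 ≡ 72; y = λ·(72 - 72) - 12 ≡ 67. → (72, 67)

(72, 67)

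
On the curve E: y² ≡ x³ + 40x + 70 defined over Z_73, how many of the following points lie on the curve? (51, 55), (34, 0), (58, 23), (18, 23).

(51, 55): 55² ≡ 32, rhs ≡ 3 → off.
(34, 0): 0² ≡ 0, rhs ≡ 0 → on.
(58, 23): 23² ≡ 18, rhs ≡ 37 → off.
(18, 23): 23² ≡ 18, rhs ≡ 52 → off.

1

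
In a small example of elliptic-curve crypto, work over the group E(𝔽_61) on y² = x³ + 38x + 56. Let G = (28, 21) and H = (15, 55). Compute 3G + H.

(3, 21)

First 3G:
Repeated addition: build up to 3G.
2G: tangent at (28, 21): λ = (3·28² + 38)/(2·21) ≡ 11/42. 42⁻¹ ≡ 16 (mod 61) since 42·16 = 672 ≡ 1, so λ ≡ 11·16 ≡ 54.
  x = λ² - 28 - 28 = 2916 - 56 ≡ 54; y = λ·(28 - 54) - 21 ≡ 39. → (54, 39)
3G: (54, 39) + (28, 21). λ = (21 - 39)/(28 - 54) ≡ 43/35 mod 61. 35⁻¹ ≡ 7 (mod 61), so λ ≡ 57.
  x = λ² - 54 - 28 = 3249 - 82 ≡ 56; y = λ·(54 - 56) - 39 ≡ 30. → (56, 30)
3G = (56, 30).
Finally 3G + H:
(56, 30) + (15, 55). λ = (55 - 30)/(15 - 56) ≡ 25/20 mod 61. 20⁻¹ ≡ 58 (mod 61) since 20·58 = 1160 ≡ 1, so λ ≡ 47.
  x = λ² - 56 - 15 = 2209 - 71 ≡ 3; y = λ·(56 - 3) - 30 ≡ 21. → (3, 21)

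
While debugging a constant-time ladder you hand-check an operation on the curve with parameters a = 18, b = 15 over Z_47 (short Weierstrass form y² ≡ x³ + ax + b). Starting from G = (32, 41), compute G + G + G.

Repeated addition: build up to 3G.
2G: tangent at (32, 41): λ = (3·32² + 18)/(2·41) ≡ 35/35. 35⁻¹ ≡ 43 (mod 47), so λ ≡ 35·43 ≡ 1.
  x = λ² - 32 - 32 = 1 - 64 ≡ 31; y = λ·(32 - 31) - 41 ≡ 7. → (31, 7)
3G: (31, 7) + (32, 41). λ = (41 - 7)/(32 - 31) ≡ 34/1 mod 47. 1⁻¹ ≡ 1 (mod 47) since 1·1 = 1 ≡ 1, so λ ≡ 34.
  x = λ² - 31 - 32 = 1156 - 63 ≡ 12; y = λ·(31 - 12) - 7 ≡ 28. → (12, 28)

(12, 28)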